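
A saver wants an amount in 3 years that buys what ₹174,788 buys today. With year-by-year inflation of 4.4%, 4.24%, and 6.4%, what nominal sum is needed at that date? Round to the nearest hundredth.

₹202,389.58

Cumulative price-level factor: 1.044 × 1.0424 × 1.064 = 1.1579145984.
The nominal amount required is ₹174,788 scaled up by that factor.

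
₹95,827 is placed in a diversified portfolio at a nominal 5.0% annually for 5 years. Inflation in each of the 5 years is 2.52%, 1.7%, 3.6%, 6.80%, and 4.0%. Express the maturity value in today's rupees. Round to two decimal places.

Nominal value at maturity: ₹95,827 × (1 + 5.0%)^5 ≈ ₹122,302.23.
Price-level factor over 5 years: 1.0252 × 1.017 × 1.036 × 1.0680 × 1.040 ≈ 1.1997586722.
Dividing the nominal maturity value by the price-level factor gives the value in today's money.

₹101,939.03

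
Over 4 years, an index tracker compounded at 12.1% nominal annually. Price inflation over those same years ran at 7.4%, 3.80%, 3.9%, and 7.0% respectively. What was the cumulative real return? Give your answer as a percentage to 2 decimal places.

27.42%

Cumulative inflation factor: 1.074 × 1.0380 × 1.039 × 1.070 ≈ 1.23937.
Nominal growth factor: 1.57915. Real growth factor = 1.57915 / 1.23937 ≈ 1.27415.
Total real return ≈ 27.4153%.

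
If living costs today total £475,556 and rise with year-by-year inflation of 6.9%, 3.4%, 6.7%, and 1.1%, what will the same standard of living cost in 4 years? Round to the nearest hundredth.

£567,042.34

Cumulative price-level factor: 1.069 × 1.034 × 1.067 × 1.011 ≈ 1.1923776280.
The nominal amount required is £475,556 scaled up by that factor.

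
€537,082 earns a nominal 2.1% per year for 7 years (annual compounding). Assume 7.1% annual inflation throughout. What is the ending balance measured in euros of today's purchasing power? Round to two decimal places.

Nominal value at maturity: €537,082 × (1 + 2.1%)^7 ≈ €621,184.76.
Price-level factor over 7 years: (1 + 7.1%)^7 ≈ 1.6163160884.
Dividing the nominal maturity value by the price-level factor gives the value in today's money.

€384,321.34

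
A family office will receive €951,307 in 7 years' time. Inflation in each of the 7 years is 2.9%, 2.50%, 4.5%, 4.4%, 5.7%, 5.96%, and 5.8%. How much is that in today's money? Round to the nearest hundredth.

Price-level factor over 7 years: 1.029 × 1.0250 × 1.045 × 1.044 × 1.057 × 1.0596 × 1.058 ≈ 1.3635109623.
Purchasing power today: €951,307 divided by that factor.

€697,689.29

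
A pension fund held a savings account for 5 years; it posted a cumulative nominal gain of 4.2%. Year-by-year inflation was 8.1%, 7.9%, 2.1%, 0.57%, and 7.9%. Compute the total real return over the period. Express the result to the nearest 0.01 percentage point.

Cumulative inflation factor: 1.081 × 1.079 × 1.021 × 1.0057 × 1.079 ≈ 1.29230.
Nominal growth factor: 1.04200. Real growth factor = 1.04200 / 1.29230 ≈ 0.80632.
Total real return ≈ -19.3685%.

-19.37%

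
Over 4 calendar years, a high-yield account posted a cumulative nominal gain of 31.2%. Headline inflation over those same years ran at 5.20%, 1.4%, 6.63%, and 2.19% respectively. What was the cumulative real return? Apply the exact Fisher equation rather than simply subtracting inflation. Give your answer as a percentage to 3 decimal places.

Cumulative inflation factor: 1.0520 × 1.014 × 1.0663 × 1.0219 ≈ 1.16236.
Nominal growth factor: 1.31200. Real growth factor = 1.31200 / 1.16236 ≈ 1.12874.
Total real return ≈ 12.8736%.

12.874%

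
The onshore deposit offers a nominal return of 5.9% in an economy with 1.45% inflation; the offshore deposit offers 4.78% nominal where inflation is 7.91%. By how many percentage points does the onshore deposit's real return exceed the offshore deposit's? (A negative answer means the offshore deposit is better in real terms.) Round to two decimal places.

The onshore deposit real return: 1.059/1.0145 − 1 = 4.386%.
The offshore deposit real return: 1.0478/1.0791 − 1 = -2.901%.
Difference: 4.386 − (-2.901) = 7.287 pp.

7.29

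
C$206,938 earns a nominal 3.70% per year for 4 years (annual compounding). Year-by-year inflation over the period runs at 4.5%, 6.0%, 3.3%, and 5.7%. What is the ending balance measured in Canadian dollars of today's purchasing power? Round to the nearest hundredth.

Nominal value at maturity: C$206,938 × (1 + 3.70%)^4 ≈ C$239,306.93.
Price-level factor over 4 years: 1.045 × 1.060 × 1.033 × 1.057 = 1.2094765837.
The maturity value deflated by that factor is the answer in today's purchasing power.

C$197,859.91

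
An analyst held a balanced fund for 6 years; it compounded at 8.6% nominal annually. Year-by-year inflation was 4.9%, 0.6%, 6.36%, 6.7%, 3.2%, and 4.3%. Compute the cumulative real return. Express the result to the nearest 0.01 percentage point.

27.26%

Cumulative inflation factor: 1.049 × 1.006 × 1.0636 × 1.067 × 1.032 × 1.043 ≈ 1.28908.
Nominal growth factor: 1.64051. Real growth factor = 1.64051 / 1.28908 ≈ 1.27262.
Total real return ≈ 27.2620%.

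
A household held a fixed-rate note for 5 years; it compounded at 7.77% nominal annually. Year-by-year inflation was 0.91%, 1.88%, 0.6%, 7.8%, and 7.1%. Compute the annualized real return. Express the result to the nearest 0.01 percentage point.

Cumulative inflation factor: 1.0091 × 1.0188 × 1.006 × 1.078 × 1.071 ≈ 1.19407.
Nominal growth factor: 1.45375. Real growth factor = 1.45375 / 1.19407 ≈ 1.21748.
Annualized: 1.21748^(1/5) − 1 ≈ 0.04014.

4.01%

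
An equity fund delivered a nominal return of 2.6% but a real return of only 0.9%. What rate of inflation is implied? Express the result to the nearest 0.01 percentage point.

1.68%

From (1+r_nom) = (1+r_real)(1+π), we get 1+π = (1 + 2.6%)/(1 + 0.9%) = 1.026/1.009 ≈ 1.01685.
So π ≈ 1.6848%.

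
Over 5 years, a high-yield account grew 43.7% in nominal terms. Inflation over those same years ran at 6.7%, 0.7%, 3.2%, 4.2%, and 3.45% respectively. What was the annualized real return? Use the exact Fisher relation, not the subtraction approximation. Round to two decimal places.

Cumulative inflation factor: 1.067 × 1.007 × 1.032 × 1.042 × 1.0345 ≈ 1.19529.
Nominal growth factor: 1.43700. Real growth factor = 1.43700 / 1.19529 ≈ 1.20222.
Annualized: 1.20222^(1/5) − 1 ≈ 0.03752.

3.75%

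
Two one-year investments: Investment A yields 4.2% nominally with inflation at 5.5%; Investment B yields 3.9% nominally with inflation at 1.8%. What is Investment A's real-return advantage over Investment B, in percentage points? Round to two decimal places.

Investment A real return: 1.042/1.055 − 1 = -1.232%.
Investment B real return: 1.039/1.018 − 1 = 2.063%.
Difference: -1.232 − 2.063 = -3.295 pp.

-3.30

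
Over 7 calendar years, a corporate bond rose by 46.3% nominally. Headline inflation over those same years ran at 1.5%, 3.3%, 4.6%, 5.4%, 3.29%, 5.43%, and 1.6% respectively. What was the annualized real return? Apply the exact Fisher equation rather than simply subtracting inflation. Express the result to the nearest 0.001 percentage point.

Cumulative inflation factor: 1.015 × 1.033 × 1.046 × 1.054 × 1.0329 × 1.0543 × 1.016 ≈ 1.27895.
Nominal growth factor: 1.46300. Real growth factor = 1.46300 / 1.27895 ≈ 1.14390.
Annualized: 1.14390^(1/7) − 1 ≈ 0.01939.

1.939%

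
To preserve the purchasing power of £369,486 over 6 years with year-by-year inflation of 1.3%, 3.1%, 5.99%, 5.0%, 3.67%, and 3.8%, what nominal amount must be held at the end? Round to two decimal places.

Cumulative price-level factor: 1.013 × 1.031 × 1.0599 × 1.050 × 1.0367 × 1.038 ≈ 1.2507564579.
The nominal amount required is £369,486 scaled up by that factor.

£462,137.00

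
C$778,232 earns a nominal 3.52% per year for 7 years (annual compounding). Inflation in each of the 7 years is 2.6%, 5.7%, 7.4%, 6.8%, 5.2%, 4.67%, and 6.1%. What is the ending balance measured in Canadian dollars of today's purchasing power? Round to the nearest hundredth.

Nominal value at maturity: C$778,232 × (1 + 3.52%)^7 ≈ C$991,468.52.
Price-level factor over 7 years: 1.026 × 1.057 × 1.074 × 1.068 × 1.052 × 1.0467 × 1.061 ≈ 1.4532864690.
The maturity value deflated by that factor is the answer in today's purchasing power.

C$682,225.11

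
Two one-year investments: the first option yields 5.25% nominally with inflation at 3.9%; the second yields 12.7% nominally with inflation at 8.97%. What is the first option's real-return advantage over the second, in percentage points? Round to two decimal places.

-2.12

The first option real return: 1.0525/1.039 − 1 = 1.299%.
The second real return: 1.127/1.0897 − 1 = 3.423%.
Difference: 1.299 − 3.423 = -2.124 pp.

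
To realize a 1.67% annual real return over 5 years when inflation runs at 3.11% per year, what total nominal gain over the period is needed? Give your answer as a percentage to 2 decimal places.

Required annual nominal rate: (1+1.67%)(1+3.11%) − 1 = 4.831937%.
Cumulative over 5 years: (1 + 0.04831937)^5 − 1 ≈ 0.26610.

26.61%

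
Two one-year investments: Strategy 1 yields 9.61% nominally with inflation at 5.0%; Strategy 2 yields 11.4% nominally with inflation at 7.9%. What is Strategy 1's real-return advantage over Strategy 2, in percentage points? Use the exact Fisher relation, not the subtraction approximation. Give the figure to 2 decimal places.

Strategy 1 real return: 1.0961/1.050 − 1 = 4.390%.
Strategy 2 real return: 1.114/1.079 − 1 = 3.244%.
Difference: 4.390 − 3.244 = 1.146 pp.

1.15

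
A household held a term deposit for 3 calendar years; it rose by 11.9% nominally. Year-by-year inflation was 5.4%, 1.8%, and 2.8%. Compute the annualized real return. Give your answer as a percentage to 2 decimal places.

Cumulative inflation factor: 1.054 × 1.018 × 1.028 ≈ 1.10302.
Nominal growth factor: 1.11900. Real growth factor = 1.11900 / 1.10302 ≈ 1.01449.
Annualized: 1.01449^(1/3) − 1 ≈ 0.00481.

0.48%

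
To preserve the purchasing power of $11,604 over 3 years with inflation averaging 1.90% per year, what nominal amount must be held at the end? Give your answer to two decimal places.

$12,278.07

Cumulative price-level factor: (1+1.90%)^3 = 1.058089859.
The nominal amount required is $11,604 scaled up by that factor.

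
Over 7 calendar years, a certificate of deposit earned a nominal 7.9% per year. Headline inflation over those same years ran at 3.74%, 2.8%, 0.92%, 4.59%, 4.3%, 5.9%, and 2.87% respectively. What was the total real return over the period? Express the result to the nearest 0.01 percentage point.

Cumulative inflation factor: 1.0374 × 1.028 × 1.0092 × 1.0459 × 1.043 × 1.059 × 1.0287 ≈ 1.27902.
Nominal growth factor: 1.70275. Real growth factor = 1.70275 / 1.27902 ≈ 1.33130.
Total real return ≈ 33.1295%.

33.13%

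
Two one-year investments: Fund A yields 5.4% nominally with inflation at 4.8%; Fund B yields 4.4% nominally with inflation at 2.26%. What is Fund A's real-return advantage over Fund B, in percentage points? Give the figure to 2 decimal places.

-1.52

Fund A real return: 1.054/1.048 − 1 = 0.573%.
Fund B real return: 1.044/1.0226 − 1 = 2.093%.
Difference: 0.573 − 2.093 = -1.520 pp.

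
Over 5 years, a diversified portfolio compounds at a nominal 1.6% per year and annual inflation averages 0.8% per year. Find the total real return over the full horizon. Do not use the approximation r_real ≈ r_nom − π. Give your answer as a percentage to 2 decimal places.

The annual real rate is (1+1.6%)/(1+0.8%) − 1 = 0.7937%.
Compounded over 5 years: (1 + 0.007937)^5 − 1 ≈ 0.04032.

4.03%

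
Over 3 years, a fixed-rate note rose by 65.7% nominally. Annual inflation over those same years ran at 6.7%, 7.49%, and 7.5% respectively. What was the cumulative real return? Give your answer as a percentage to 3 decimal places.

34.395%

Cumulative inflation factor: 1.067 × 1.0749 × 1.075 ≈ 1.23294.
Nominal growth factor: 1.65700. Real growth factor = 1.65700 / 1.23294 ≈ 1.34395.
Total real return ≈ 34.3945%.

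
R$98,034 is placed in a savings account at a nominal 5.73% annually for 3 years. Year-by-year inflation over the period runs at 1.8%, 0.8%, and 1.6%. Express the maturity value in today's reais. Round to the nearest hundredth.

R$111,139.75

Nominal value at maturity: R$98,034 × (1 + 5.73%)^3 ≈ R$115,870.11.
Price-level factor over 3 years: 1.018 × 1.008 × 1.016 = 1.042562304.
Dividing the nominal maturity value by the price-level factor gives the value in today's money.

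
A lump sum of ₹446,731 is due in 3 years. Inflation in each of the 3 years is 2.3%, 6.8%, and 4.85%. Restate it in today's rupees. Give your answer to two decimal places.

Price-level factor over 3 years: 1.023 × 1.068 × 1.0485 = 1.145553354.
Purchasing power today: ₹446,731 divided by that factor.

₹389,969.61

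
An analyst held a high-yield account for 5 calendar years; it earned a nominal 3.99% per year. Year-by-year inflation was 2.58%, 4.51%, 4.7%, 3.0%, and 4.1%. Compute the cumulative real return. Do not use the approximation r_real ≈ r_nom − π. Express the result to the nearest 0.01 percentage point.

Cumulative inflation factor: 1.0258 × 1.0451 × 1.047 × 1.030 × 1.041 ≈ 1.20353.
Nominal growth factor: 1.21607. Real growth factor = 1.21607 / 1.20353 ≈ 1.01042.
Total real return ≈ 1.0422%.

1.04%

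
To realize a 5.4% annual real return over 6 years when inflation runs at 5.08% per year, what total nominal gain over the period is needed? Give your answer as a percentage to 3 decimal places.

84.571%

Required annual nominal rate: (1+5.4%)(1+5.08%) − 1 = 10.75432%.
Cumulative over 6 years: (1 + 0.1075432)^6 − 1 ≈ 0.84571.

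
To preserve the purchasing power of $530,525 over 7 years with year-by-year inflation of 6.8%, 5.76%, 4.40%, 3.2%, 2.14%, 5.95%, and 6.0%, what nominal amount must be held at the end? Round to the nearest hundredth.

$740,596.11

Cumulative price-level factor: 1.068 × 1.0576 × 1.0440 × 1.032 × 1.0214 × 1.0595 × 1.060 ≈ 1.3959683459.
Multiplying $530,525 by the price-level factor gives the future nominal sum.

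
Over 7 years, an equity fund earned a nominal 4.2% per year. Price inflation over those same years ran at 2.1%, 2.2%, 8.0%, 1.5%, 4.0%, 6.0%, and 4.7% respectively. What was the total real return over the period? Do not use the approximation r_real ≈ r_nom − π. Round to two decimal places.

Cumulative inflation factor: 1.021 × 1.022 × 1.080 × 1.015 × 1.040 × 1.060 × 1.047 ≈ 1.32024.
Nominal growth factor: 1.33375. Real growth factor = 1.33375 / 1.32024 ≈ 1.01023.
Total real return ≈ 1.0233%.

1.02%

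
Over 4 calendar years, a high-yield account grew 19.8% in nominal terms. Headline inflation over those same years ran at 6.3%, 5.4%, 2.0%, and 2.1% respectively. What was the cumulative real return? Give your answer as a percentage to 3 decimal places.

Cumulative inflation factor: 1.063 × 1.054 × 1.020 × 1.021 ≈ 1.16681.
Nominal growth factor: 1.19800. Real growth factor = 1.19800 / 1.16681 ≈ 1.02673.
Total real return ≈ 2.6732%.

2.673%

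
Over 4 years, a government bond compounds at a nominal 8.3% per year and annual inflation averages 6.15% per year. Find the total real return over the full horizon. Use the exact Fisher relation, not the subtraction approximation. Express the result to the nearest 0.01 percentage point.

8.35%

The annual real rate is (1+8.3%)/(1+6.15%) − 1 = 2.0254%.
Compounded over 4 years: (1 + 0.020254)^4 − 1 ≈ 0.08351.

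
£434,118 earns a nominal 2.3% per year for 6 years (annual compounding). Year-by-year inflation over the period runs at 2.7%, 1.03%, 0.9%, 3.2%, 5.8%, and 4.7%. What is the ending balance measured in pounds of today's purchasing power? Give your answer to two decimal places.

£415,755.10

Nominal value at maturity: £434,118 × (1 + 2.3%)^6 ≈ £497,578.49.
Price-level factor over 6 years: 1.027 × 1.0103 × 1.009 × 1.032 × 1.058 × 1.047 ≈ 1.1968066936.
The maturity value deflated by that factor is the answer in today's purchasing power.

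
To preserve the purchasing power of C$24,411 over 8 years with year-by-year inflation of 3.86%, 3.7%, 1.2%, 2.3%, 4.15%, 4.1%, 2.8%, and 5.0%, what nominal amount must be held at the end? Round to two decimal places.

Cumulative price-level factor: 1.0386 × 1.037 × 1.012 × 1.023 × 1.0415 × 1.041 × 1.028 × 1.050 ≈ 1.3048952144.
The nominal amount required is C$24,411 scaled up by that factor.

C$31,853.80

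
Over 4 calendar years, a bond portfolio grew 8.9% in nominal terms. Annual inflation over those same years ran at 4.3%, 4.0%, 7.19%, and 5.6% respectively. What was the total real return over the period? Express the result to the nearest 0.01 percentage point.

-11.31%

Cumulative inflation factor: 1.043 × 1.040 × 1.0719 × 1.056 ≈ 1.22782.
Nominal growth factor: 1.08900. Real growth factor = 1.08900 / 1.22782 ≈ 0.88694.
Total real return ≈ -11.3064%.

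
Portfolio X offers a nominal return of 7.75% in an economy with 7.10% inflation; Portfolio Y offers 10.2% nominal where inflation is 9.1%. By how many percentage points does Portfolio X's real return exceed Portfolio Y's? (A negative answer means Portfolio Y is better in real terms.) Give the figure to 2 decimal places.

-0.40

Portfolio X real return: 1.0775/1.0710 − 1 = 0.607%.
Portfolio Y real return: 1.102/1.091 − 1 = 1.008%.
Difference: 0.607 − 1.008 = -0.401 pp.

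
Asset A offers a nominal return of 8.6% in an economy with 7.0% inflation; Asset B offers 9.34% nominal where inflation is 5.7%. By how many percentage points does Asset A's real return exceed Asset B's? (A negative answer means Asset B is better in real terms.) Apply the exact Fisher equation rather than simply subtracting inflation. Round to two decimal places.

Asset A real return: 1.086/1.070 − 1 = 1.495%.
Asset B real return: 1.0934/1.057 − 1 = 3.444%.
Difference: 1.495 − 3.444 = -1.949 pp.

-1.95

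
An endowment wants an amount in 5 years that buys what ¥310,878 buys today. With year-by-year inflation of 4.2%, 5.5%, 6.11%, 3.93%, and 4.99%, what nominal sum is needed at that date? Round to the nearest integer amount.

¥395,690

Cumulative price-level factor: 1.042 × 1.055 × 1.0611 × 1.0393 × 1.0499 ≈ 1.2728152091.
The nominal amount required is ¥310,878 scaled up by that factor.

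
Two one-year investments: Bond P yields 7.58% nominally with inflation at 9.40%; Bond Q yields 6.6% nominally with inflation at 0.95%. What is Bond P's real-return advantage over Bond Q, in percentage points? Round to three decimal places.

-7.260

Bond P real return: 1.0758/1.0940 − 1 = -1.6636%.
Bond Q real return: 1.066/1.0095 − 1 = 5.5968%.
Difference: -1.6636 − 5.5968 = -7.2604 pp.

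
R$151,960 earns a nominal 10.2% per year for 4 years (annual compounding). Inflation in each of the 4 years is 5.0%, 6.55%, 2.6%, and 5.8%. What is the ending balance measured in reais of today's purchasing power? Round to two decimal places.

R$184,535.48

Nominal value at maturity: R$151,960 × (1 + 10.2%)^4 ≈ R$224,107.12.
Price-level factor over 4 years: 1.050 × 1.0655 × 1.026 × 1.058 = 1.2144392127.
Dividing the nominal maturity value by the price-level factor gives the value in today's money.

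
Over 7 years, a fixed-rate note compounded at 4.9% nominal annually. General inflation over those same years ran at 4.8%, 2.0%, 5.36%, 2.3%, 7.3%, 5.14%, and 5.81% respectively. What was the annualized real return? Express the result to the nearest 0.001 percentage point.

Cumulative inflation factor: 1.048 × 1.020 × 1.0536 × 1.023 × 1.073 × 1.0514 × 1.0581 ≈ 1.37533.
Nominal growth factor: 1.39775. Real growth factor = 1.39775 / 1.37533 ≈ 1.01630.
Annualized: 1.01630^(1/7) − 1 ≈ 0.00231.

0.231%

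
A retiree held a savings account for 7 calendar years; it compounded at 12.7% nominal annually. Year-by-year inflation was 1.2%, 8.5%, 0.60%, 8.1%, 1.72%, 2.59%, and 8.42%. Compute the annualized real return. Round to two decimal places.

Cumulative inflation factor: 1.012 × 1.085 × 1.0060 × 1.081 × 1.0172 × 1.0259 × 1.0842 ≈ 1.35100.
Nominal growth factor: 2.30923. Real growth factor = 2.30923 / 1.35100 ≈ 1.70928.
Annualized: 1.70928^(1/7) − 1 ≈ 0.07959.

7.96%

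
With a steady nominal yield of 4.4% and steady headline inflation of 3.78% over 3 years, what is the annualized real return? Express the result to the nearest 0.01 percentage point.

With constant rates the annual real return is the same each year: (1+4.4%)/(1+3.78%) − 1 = 0.00597.

0.60%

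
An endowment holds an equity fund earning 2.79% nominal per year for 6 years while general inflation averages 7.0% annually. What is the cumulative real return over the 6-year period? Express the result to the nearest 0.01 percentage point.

-21.40%

The annual real rate is (1+2.79%)/(1+7.0%) − 1 = -3.9346%.
Compounded over 6 years: (1 + -0.039346)^6 − 1 ≈ -0.21404.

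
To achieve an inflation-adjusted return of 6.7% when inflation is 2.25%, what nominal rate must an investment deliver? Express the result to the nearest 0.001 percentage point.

By the Fisher equation, 1 + r_nom = (1 + 6.7%)(1 + 2.25%) = 1.067 × 1.0225 = 1.0910075.
So r_nom = 9.10075%.

9.101%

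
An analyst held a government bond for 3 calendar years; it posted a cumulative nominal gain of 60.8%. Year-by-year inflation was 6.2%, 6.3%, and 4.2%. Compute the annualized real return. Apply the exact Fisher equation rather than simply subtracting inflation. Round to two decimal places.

Cumulative inflation factor: 1.062 × 1.063 × 1.042 ≈ 1.17632.
Nominal growth factor: 1.60800. Real growth factor = 1.60800 / 1.17632 ≈ 1.36697.
Annualized: 1.36697^(1/3) − 1 ≈ 0.10982.

10.98%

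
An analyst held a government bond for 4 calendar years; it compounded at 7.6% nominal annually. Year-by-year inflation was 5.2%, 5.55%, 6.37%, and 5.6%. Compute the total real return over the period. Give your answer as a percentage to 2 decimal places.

Cumulative inflation factor: 1.052 × 1.0555 × 1.0637 × 1.056 ≈ 1.24726.
Nominal growth factor: 1.34045. Real growth factor = 1.34045 / 1.24726 ≈ 1.07471.
Total real return ≈ 7.4712%.

7.47%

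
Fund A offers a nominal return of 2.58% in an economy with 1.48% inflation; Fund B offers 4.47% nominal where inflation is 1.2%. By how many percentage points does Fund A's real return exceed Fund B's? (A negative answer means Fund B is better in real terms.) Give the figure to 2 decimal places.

Fund A real return: 1.0258/1.0148 − 1 = 1.084%.
Fund B real return: 1.0447/1.012 − 1 = 3.231%.
Difference: 1.084 − 3.231 = -2.147 pp.

-2.15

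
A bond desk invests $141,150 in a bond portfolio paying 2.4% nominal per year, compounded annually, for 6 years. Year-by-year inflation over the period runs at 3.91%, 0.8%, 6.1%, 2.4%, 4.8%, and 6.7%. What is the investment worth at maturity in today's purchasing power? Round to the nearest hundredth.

Nominal value at maturity: $141,150 × (1 + 2.4%)^6 ≈ $162,734.87.
Price-level factor over 6 years: 1.0391 × 1.008 × 1.061 × 1.024 × 1.048 × 1.067 ≈ 1.2725033067.
Dividing the nominal maturity value by the price-level factor gives the value in today's money.

$127,885.62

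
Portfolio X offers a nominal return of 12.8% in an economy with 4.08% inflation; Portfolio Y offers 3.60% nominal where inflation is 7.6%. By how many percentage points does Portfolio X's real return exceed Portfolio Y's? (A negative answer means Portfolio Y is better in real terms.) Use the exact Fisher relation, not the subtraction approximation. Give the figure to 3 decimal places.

12.096

Portfolio X real return: 1.128/1.0408 − 1 = 8.3782%.
Portfolio Y real return: 1.0360/1.076 − 1 = -3.7175%.
Difference: 8.3782 − (-3.7175) = 12.0957 pp.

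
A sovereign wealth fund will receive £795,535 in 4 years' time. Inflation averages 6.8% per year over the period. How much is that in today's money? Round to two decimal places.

£611,468.77

Price-level factor over 4 years: (1 + 6.8%)^4 ≈ 1.3010231094.
Purchasing power today: £795,535 divided by that factor.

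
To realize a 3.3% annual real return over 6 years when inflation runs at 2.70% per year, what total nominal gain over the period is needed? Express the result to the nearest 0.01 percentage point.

42.57%

Required annual nominal rate: (1+3.3%)(1+2.70%) − 1 = 6.0891%.
Cumulative over 6 years: (1 + 0.060891)^6 − 1 ≈ 0.42569.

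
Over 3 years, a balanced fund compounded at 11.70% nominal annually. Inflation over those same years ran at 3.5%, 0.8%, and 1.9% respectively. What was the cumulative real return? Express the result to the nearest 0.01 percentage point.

31.09%

Cumulative inflation factor: 1.035 × 1.008 × 1.019 ≈ 1.06310.
Nominal growth factor: 1.39367. Real growth factor = 1.39367 / 1.06310 ≈ 1.31094.
Total real return ≈ 31.0945%.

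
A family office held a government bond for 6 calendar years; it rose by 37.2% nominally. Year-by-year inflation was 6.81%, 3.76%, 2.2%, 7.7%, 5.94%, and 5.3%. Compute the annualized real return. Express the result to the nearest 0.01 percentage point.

Cumulative inflation factor: 1.0681 × 1.0376 × 1.022 × 1.077 × 1.0594 × 1.053 ≈ 1.36081.
Nominal growth factor: 1.37200. Real growth factor = 1.37200 / 1.36081 ≈ 1.00822.
Annualized: 1.00822^(1/6) − 1 ≈ 0.00137.

0.14%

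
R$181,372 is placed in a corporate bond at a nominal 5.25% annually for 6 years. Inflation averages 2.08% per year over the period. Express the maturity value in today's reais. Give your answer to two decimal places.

R$217,900.84

Nominal value at maturity: R$181,372 × (1 + 5.25%)^6 ≈ R$246,548.79.
Price-level factor over 6 years: (1 + 2.08%)^6 ≈ 1.1314724093.
Dividing the nominal maturity value by the price-level factor gives the value in today's money.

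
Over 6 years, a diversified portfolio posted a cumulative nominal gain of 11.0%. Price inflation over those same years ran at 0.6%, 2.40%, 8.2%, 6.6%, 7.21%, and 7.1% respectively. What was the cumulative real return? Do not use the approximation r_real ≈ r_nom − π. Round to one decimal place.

-18.6%

Cumulative inflation factor: 1.006 × 1.0240 × 1.082 × 1.066 × 1.0721 × 1.071 ≈ 1.36429.
Nominal growth factor: 1.11000. Real growth factor = 1.11000 / 1.36429 ≈ 0.81361.
Total real return ≈ -18.6391%.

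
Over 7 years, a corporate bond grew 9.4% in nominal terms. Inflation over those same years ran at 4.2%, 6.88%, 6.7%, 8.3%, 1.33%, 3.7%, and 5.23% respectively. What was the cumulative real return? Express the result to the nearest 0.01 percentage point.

Cumulative inflation factor: 1.042 × 1.0688 × 1.067 × 1.083 × 1.0133 × 1.037 × 1.0523 ≈ 1.42303.
Nominal growth factor: 1.09400. Real growth factor = 1.09400 / 1.42303 ≈ 0.76878.
Total real return ≈ -23.1217%.

-23.12%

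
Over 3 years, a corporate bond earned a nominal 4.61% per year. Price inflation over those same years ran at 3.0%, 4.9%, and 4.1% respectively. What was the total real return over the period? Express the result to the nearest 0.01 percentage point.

Cumulative inflation factor: 1.030 × 1.049 × 1.041 ≈ 1.12477.
Nominal growth factor: 1.14477. Real growth factor = 1.14477 / 1.12477 ≈ 1.01779.
Total real return ≈ 1.7785%.

1.78%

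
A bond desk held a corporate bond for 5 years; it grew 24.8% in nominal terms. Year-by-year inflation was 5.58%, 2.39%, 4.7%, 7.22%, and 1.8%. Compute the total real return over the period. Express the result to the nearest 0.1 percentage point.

Cumulative inflation factor: 1.0558 × 1.0239 × 1.047 × 1.0722 × 1.018 ≈ 1.23541.
Nominal growth factor: 1.24800. Real growth factor = 1.24800 / 1.23541 ≈ 1.01019.
Total real return ≈ 1.0195%.

1.0%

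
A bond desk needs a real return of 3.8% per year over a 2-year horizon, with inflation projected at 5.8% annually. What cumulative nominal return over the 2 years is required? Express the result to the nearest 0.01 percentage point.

Required annual nominal rate: (1+3.8%)(1+5.8%) − 1 = 9.8204%.
Cumulative over 2 years: (1 + 0.098204)^2 − 1 ≈ 0.20605.

20.61%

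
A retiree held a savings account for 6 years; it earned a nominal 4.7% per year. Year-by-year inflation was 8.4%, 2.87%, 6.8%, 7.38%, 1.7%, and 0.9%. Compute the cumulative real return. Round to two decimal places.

0.38%

Cumulative inflation factor: 1.084 × 1.0287 × 1.068 × 1.0738 × 1.017 × 1.009 ≈ 1.31227.
Nominal growth factor: 1.31729. Real growth factor = 1.31729 / 1.31227 ≈ 1.00382.
Total real return ≈ 0.3819%.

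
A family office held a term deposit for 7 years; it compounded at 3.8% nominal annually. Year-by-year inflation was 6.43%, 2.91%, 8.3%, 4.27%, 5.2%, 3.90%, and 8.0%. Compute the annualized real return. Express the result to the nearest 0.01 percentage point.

Cumulative inflation factor: 1.0643 × 1.0291 × 1.083 × 1.0427 × 1.052 × 1.0390 × 1.080 ≈ 1.46004.
Nominal growth factor: 1.29832. Real growth factor = 1.29832 / 1.46004 ≈ 0.88924.
Annualized: 0.88924^(1/7) − 1 ≈ -0.01663.

-1.66%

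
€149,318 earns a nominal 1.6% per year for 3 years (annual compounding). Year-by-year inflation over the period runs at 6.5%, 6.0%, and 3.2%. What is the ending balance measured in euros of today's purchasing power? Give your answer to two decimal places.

€134,418.21

Nominal value at maturity: €149,318 × (1 + 1.6%)^3 ≈ €156,600.55.
Price-level factor over 3 years: 1.065 × 1.060 × 1.032 = 1.1650248.
The maturity value deflated by that factor is the answer in today's purchasing power.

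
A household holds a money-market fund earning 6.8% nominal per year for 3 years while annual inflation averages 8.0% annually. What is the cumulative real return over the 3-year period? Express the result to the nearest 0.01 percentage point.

-3.30%

The annual real rate is (1+6.8%)/(1+8.0%) − 1 = -1.1111%.
Compounded over 3 years: (1 + -0.011111)^3 − 1 ≈ -0.03296.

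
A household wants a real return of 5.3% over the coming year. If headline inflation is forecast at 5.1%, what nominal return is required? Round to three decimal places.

By the Fisher equation, 1 + r_nom = (1 + 5.3%)(1 + 5.1%) = 1.053 × 1.051 = 1.106703.
So r_nom = 10.6703%.

10.670%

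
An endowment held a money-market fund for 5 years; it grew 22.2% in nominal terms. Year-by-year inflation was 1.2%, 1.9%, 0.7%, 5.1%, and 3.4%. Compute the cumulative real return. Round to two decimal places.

Cumulative inflation factor: 1.012 × 1.019 × 1.007 × 1.051 × 1.034 ≈ 1.12852.
Nominal growth factor: 1.22200. Real growth factor = 1.22200 / 1.12852 ≈ 1.08284.
Total real return ≈ 8.2839%.

8.28%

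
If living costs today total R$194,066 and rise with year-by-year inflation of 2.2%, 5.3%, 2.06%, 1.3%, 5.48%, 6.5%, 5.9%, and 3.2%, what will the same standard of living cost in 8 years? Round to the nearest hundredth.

Cumulative price-level factor: 1.022 × 1.053 × 1.0206 × 1.013 × 1.0548 × 1.065 × 1.059 × 1.032 ≈ 1.3659652863.
Multiplying R$194,066 by the price-level factor gives the future nominal sum.

R$265,087.42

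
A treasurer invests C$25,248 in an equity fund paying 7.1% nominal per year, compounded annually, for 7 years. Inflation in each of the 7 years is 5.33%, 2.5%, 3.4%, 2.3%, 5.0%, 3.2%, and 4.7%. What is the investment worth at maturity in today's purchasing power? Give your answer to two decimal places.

Nominal value at maturity: C$25,248 × (1 + 7.1%)^7 ≈ C$40,808.75.
Price-level factor over 7 years: 1.0533 × 1.025 × 1.034 × 1.023 × 1.050 × 1.032 × 1.047 ≈ 1.2956503005.
The maturity value deflated by that factor is the answer in today's purchasing power.

C$31,496.73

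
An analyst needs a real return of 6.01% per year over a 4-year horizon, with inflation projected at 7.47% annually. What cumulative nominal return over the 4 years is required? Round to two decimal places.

68.48%

Required annual nominal rate: (1+6.01%)(1+7.47%) − 1 = 13.928947%.
Cumulative over 4 years: (1 + 0.13928947)^4 − 1 ≈ 0.68475.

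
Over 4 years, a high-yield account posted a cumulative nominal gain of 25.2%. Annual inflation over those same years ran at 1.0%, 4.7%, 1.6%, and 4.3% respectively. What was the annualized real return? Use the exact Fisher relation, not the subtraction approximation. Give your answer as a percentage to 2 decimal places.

Cumulative inflation factor: 1.010 × 1.047 × 1.016 × 1.043 ≈ 1.12059.
Nominal growth factor: 1.25200. Real growth factor = 1.25200 / 1.12059 ≈ 1.11727.
Annualized: 1.11727^(1/4) − 1 ≈ 0.02811.

2.81%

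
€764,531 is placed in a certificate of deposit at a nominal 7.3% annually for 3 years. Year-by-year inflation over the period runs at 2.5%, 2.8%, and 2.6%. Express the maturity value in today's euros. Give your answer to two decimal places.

Nominal value at maturity: €764,531 × (1 + 7.3%)^3 ≈ €944,483.26.
Price-level factor over 3 years: 1.025 × 1.028 × 1.026 = 1.0810962.
Dividing the nominal maturity value by the price-level factor gives the value in today's money.

€873,634.80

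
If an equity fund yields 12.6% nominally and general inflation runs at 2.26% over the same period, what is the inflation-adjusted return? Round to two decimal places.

10.11%

Real return via the Fisher equation: (1 + 12.6%)/(1 + 2.26%) − 1 = 1.126/1.0226 − 1 ≈ 0.10111.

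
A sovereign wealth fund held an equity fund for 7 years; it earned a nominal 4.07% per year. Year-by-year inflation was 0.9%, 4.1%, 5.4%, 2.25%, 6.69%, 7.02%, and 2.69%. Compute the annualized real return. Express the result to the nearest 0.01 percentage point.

Cumulative inflation factor: 1.009 × 1.041 × 1.054 × 1.0225 × 1.0669 × 1.0702 × 1.0269 ≈ 1.32728.
Nominal growth factor: 1.32214. Real growth factor = 1.32214 / 1.32728 ≈ 0.99613.
Annualized: 0.99613^(1/7) − 1 ≈ -0.00055.

-0.06%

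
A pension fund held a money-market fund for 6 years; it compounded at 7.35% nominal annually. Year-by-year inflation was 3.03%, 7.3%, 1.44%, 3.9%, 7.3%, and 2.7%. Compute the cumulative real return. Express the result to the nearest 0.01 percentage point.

Cumulative inflation factor: 1.0303 × 1.073 × 1.0144 × 1.039 × 1.073 × 1.027 ≈ 1.28398.
Nominal growth factor: 1.53043. Real growth factor = 1.53043 / 1.28398 ≈ 1.19194.
Total real return ≈ 19.1939%.

19.19%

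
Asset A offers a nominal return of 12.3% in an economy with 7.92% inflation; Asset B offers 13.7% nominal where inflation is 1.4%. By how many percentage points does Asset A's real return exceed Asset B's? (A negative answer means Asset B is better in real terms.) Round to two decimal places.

Asset A real return: 1.123/1.0792 − 1 = 4.059%.
Asset B real return: 1.137/1.014 − 1 = 12.130%.
Difference: 4.059 − 12.130 = -8.071 pp.

-8.07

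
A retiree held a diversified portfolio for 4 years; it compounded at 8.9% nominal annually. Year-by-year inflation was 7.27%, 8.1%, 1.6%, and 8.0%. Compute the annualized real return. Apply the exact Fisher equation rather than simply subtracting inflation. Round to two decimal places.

Cumulative inflation factor: 1.0727 × 1.081 × 1.016 × 1.080 ≈ 1.27239.
Nominal growth factor: 1.40641. Real growth factor = 1.40641 / 1.27239 ≈ 1.10533.
Annualized: 1.10533^(1/4) − 1 ≈ 0.02535.

2.54%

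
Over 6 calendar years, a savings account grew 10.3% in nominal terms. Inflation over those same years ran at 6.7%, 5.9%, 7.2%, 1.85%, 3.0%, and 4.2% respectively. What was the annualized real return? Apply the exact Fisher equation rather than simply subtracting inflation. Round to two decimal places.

-3.00%

Cumulative inflation factor: 1.067 × 1.059 × 1.072 × 1.0185 × 1.030 × 1.042 ≈ 1.32410.
Nominal growth factor: 1.10300. Real growth factor = 1.10300 / 1.32410 ≈ 0.83302.
Annualized: 0.83302^(1/6) − 1 ≈ -0.02999.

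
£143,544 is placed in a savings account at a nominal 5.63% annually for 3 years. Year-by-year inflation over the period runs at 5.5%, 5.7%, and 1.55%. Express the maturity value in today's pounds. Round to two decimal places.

£149,396.19

Nominal value at maturity: £143,544 × (1 + 5.63%)^3 ≈ £169,179.17.
Price-level factor over 3 years: 1.055 × 1.057 × 1.0155 = 1.1324195925.
Dividing the nominal maturity value by the price-level factor gives the value in today's money.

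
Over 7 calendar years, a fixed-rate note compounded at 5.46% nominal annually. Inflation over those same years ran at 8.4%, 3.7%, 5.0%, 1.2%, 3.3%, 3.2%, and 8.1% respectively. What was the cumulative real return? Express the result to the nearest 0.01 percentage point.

Cumulative inflation factor: 1.084 × 1.037 × 1.050 × 1.012 × 1.033 × 1.032 × 1.081 ≈ 1.37652.
Nominal growth factor: 1.45082. Real growth factor = 1.45082 / 1.37652 ≈ 1.05398.
Total real return ≈ 5.3976%.

5.40%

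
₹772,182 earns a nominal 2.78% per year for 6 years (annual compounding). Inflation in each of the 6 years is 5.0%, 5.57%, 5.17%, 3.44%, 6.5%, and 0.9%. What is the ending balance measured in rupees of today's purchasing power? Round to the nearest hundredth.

₹702,458.02

Nominal value at maturity: ₹772,182 × (1 + 2.78%)^6 ≈ ₹910,272.36.
Price-level factor over 6 years: 1.050 × 1.0557 × 1.0517 × 1.0344 × 1.065 × 1.009 ≈ 1.2958388029.
The maturity value deflated by that factor is the answer in today's purchasing power.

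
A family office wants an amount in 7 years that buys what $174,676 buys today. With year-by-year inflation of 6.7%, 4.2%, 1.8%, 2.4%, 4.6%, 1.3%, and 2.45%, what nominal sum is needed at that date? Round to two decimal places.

$219,768.88

Cumulative price-level factor: 1.067 × 1.042 × 1.018 × 1.024 × 1.046 × 1.013 × 1.0245 ≈ 1.2581515751.
The nominal amount required is $174,676 scaled up by that factor.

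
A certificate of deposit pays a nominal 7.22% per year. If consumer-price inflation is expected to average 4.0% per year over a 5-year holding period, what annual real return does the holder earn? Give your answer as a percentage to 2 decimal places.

With constant rates the annual real return is the same each year: (1+7.22%)/(1+4.0%) − 1 = 0.03096.

3.10%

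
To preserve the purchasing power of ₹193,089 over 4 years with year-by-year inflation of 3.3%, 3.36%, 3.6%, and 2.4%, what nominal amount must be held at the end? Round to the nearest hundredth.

₹218,710.72

Cumulative price-level factor: 1.033 × 1.0336 × 1.036 × 1.024 ≈ 1.1326938284.
Multiplying ₹193,089 by the price-level factor gives the future nominal sum.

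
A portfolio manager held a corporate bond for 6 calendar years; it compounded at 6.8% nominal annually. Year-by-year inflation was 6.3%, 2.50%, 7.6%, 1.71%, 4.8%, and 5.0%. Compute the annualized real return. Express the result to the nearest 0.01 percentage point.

Cumulative inflation factor: 1.063 × 1.0250 × 1.076 × 1.0171 × 1.048 × 1.050 ≈ 1.31215.
Nominal growth factor: 1.48398. Real growth factor = 1.48398 / 1.31215 ≈ 1.13095.
Annualized: 1.13095^(1/6) − 1 ≈ 0.02072.

2.07%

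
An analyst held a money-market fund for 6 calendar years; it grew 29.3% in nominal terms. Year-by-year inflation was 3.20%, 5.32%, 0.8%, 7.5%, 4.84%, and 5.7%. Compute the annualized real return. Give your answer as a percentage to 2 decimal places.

Cumulative inflation factor: 1.0320 × 1.0532 × 1.008 × 1.075 × 1.0484 × 1.057 ≈ 1.30515.
Nominal growth factor: 1.29300. Real growth factor = 1.29300 / 1.30515 ≈ 0.99069.
Annualized: 0.99069^(1/6) − 1 ≈ -0.00156.

-0.16%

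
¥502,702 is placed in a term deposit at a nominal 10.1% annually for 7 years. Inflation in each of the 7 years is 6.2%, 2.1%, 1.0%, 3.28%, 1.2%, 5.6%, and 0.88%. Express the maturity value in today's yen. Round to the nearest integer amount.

Nominal value at maturity: ¥502,702 × (1 + 10.1%)^7 ≈ ¥985,875.
Price-level factor over 7 years: 1.062 × 1.021 × 1.010 × 1.0328 × 1.012 × 1.056 × 1.0088 ≈ 1.2193752229.
Dividing the nominal maturity value by the price-level factor gives the value in today's money.

¥808,508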